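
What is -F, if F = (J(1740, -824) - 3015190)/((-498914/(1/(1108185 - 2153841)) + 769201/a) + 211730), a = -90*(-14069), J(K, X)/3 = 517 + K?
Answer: 3809290221990/660572424164449141 ≈ 5.7666e-6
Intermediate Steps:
J(K, X) = 1551 + 3*K (J(K, X) = 3*(517 + K) = 1551 + 3*K)
a = 1266210
F = -3809290221990/660572424164449141 (F = ((1551 + 3*1740) - 3015190)/((-498914/(1/(1108185 - 2153841)) + 769201/1266210) + 211730) = ((1551 + 5220) - 3015190)/((-498914/(1/(-1045656)) + 769201*(1/1266210)) + 211730) = (6771 - 3015190)/((-498914/(-1/1045656) + 769201/1266210) + 211730) = -3008419/((-498914*(-1045656) + 769201/1266210) + 211730) = -3008419/((521692417584 + 769201/1266210) + 211730) = -3008419/(660572156069805841/1266210 + 211730) = -3008419/660572424164449141/1266210 = -3008419*1266210/660572424164449141 = -3809290221990/660572424164449141 ≈ -5.7666e-6)
-F = -1*(-3809290221990/660572424164449141) = 3809290221990/660572424164449141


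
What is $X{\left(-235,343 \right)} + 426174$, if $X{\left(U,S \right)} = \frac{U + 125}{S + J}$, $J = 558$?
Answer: $\frac{383982664}{901} \approx 4.2617 \cdot 10^{5}$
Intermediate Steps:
$X{\left(U,S \right)} = \frac{125 + U}{558 + S}$ ($X{\left(U,S \right)} = \frac{U + 125}{S + 558} = \frac{125 + U}{558 + S}$)
$X{\left(-235,343 \right)} + 426174 = \frac{125 - 235}{558 + 343} + 426174 = \frac{1}{901} \left(-110\right) + 426174 = - \frac{110}{901} + 426174 = \frac{383982664}{901}$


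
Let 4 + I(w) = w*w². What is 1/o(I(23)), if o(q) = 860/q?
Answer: 12163/860 ≈ 14.143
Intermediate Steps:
I(w) = -4 + w³ (I(w) = -4 + w*w² = -4 + w³)
1/o(I(23)) = 1/(860/(-4 + 23³)) = 1/(860/(-4 + 12167)) = 1/(860/12163) = 12163/860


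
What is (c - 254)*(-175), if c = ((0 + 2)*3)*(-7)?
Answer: 51800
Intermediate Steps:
c = -42 (c = (2*3)*(-7) = 6*(-7) = -42)
(c - 254)*(-175) = (-42 - 254)*(-175) = -296*(-175) = 51800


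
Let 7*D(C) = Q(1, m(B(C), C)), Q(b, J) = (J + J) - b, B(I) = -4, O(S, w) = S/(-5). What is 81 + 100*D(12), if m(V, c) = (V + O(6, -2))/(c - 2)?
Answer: 363/7 ≈ 51.857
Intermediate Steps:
O(S, w) = -S/5 (O(S, w) = S*(-1/5) = -S/5)
m(V, c) = (-6/5 + V)/(-2 + c) (m(V, c) = (V - 1/5*6)/(c - 2) = (V - 6/5)/(-2 + c) = (-6/5 + V)/(-2 + c))
Q(b, J) = -b + 2*J (Q(b, J) = 2*J - b = -b + 2*J)
D(C) = -1/7 - 52/(35*(-2 + C)) (D(C) = (-1*1 + 2*((-6/5 - 4)/(-2 + C)))/7 = (-1 + 2*(-26/5/(-2 + C)))/7 = (-1 + 2*(-26/(5*(-2 + C))))/7 = (-1 - 52/(5*(-2 + C)))/7 = -1/7 - 52/(35*(-2 + C)))
81 + 100*D(12) = 81 + 100*((-42 - 5*12)/(35*(-2 + 12))) = 81 + 100*((1/35)*(-42 - 60)/10) = 81 + 100*((1/35)*(1/10)*(-102)) = 81 + 100*(-51/175) = 81 - 204/7 = 363/7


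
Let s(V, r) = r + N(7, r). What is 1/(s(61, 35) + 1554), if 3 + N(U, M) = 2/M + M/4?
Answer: 140/223273 ≈ 0.00062704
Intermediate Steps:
N(U, M) = -3 + 2/M + M/4 (N(U, M) = -3 + (2/M + M/4) = -3 + 2/M + M/4)
s(V, r) = -3 + 2/r + 5*r/4 (s(V, r) = r + (-3 + 2/r + r/4) = -3 + 2/r + 5*r/4)
1/(s(61, 35) + 1554) = 1/((-3 + 2/35 + (5/4)*35) + 1554) = 1/((-3 + 2*(1/35) + 175/4) + 1554) = 1/((-3 + 2/35 + 175/4) + 1554) = 1/(5713/140 + 1554) = 1/(223273/140) = 140/223273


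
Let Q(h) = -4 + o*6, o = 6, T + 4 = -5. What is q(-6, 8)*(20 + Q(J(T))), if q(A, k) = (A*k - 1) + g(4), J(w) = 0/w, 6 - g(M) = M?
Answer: -2444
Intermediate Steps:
T = -9 (T = -4 - 5 = -9)
g(M) = 6 - M
J(w) = 0
q(A, k) = 1 + A*k (q(A, k) = (A*k - 1) + (6 - 1*4) = (-1 + A*k) + (6 - 4) = (-1 + A*k) + 2 = 1 + A*k)
Q(h) = 32 (Q(h) = -4 + 6*6 = -4 + 36 = 32)
q(-6, 8)*(20 + Q(J(T))) = (1 - 6*8)*(20 + 32) = (1 - 48)*52 = -47*52 = -2444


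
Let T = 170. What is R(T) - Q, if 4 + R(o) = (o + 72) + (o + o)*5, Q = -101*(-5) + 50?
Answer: 1383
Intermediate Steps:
Q = 555 (Q = 505 + 50 = 555)
R(o) = 68 + 11*o (R(o) = -4 + ((o + 72) + (o + o)*5) = -4 + ((72 + o) + (2*o)*5) = -4 + ((72 + o) + 10*o) = -4 + (72 + 11*o) = 68 + 11*o)
R(T) - Q = (68 + 11*170) - 1*555 = (68 + 1870) - 555 = 1938 - 555 = 1383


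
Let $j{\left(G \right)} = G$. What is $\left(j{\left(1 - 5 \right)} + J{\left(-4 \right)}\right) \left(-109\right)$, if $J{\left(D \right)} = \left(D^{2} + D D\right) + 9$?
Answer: $-4033$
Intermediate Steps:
$J{\left(D \right)} = 9 + 2 D^{2}$ ($J{\left(D \right)} = \left(D^{2} + D^{2}\right) + 9 = 2 D^{2} + 9 = 9 + 2 D^{2}$)
$\left(j{\left(1 - 5 \right)} + J{\left(-4 \right)}\right) \left(-109\right) = \left(\left(1 - 5\right) + \left(9 + 2 \left(-4\right)^{2}\right)\right) \left(-109\right) = \left(\left(1 - 5\right) + \left(9 + 2 \cdot 16\right)\right) \left(-109\right) = \left(-4 + \left(9 + 32\right)\right) \left(-109\right) = \left(-4 + 41\right) \left(-109\right) = 37 \left(-109\right) = -4033$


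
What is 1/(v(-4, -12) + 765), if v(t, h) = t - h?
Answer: 1/773 ≈ 0.0012937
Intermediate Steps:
1/(v(-4, -12) + 765) = 1/((-4 - 1*(-12)) + 765) = 1/((-4 + 12) + 765) = 1/(8 + 765) = 1/773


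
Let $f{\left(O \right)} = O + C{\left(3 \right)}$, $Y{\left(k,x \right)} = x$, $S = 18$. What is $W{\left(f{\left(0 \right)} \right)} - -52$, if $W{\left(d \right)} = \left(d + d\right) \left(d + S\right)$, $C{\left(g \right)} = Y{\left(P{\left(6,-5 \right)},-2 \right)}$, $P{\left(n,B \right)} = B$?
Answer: $-12$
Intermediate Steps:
$C{\left(g \right)} = -2$
$f{\left(O \right)} = -2 + O$ ($f{\left(O \right)} = O - 2 = -2 + O$)
$W{\left(d \right)} = 2 d \left(18 + d\right)$ ($W{\left(d \right)} = \left(d + d\right) \left(d + 18\right) = 2 d \left(18 + d\right)$)
$W{\left(f{\left(0 \right)} \right)} - -52 = 2 \left(-2 + 0\right) \left(18 + \left(-2 + 0\right)\right) - -52 = 2 \left(-2\right) \left(18 - 2\right) + 52 = 2 \left(-2\right) 16 + 52 = -64 + 52 = -12$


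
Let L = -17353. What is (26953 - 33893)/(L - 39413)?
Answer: 3470/28383 ≈ 0.12226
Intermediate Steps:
(26953 - 33893)/(L - 39413) = (26953 - 33893)/(-17353 - 39413) = -6940/(-56766) = -6940*(-1/56766) = 3470/28383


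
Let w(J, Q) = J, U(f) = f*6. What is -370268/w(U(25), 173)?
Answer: -185134/75 ≈ -2468.5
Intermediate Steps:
U(f) = 6*f
-370268/w(U(25), 173) = -370268/(6*25) = -370268/150 = -370268*1/150 = -185134/75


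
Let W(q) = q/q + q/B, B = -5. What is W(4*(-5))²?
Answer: 25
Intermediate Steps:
W(q) = 1 - q/5 (W(q) = q/q + q/(-5) = 1 + q*(-⅕) = 1 - q/5)
W(4*(-5))² = (1 - 4*(-5)/5)² = (1 - ⅕*(-20))² = (1 + 4)² = 5² = 25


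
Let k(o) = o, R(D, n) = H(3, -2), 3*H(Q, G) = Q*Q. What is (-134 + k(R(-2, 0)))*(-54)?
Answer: 7074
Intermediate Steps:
H(Q, G) = Q**2/3 (H(Q, G) = (Q*Q)/3 = Q**2/3)
R(D, n) = 3 (R(D, n) = (1/3)*3**2 = (1/3)*9 = 3)
(-134 + k(R(-2, 0)))*(-54) = (-134 + 3)*(-54) = -131*(-54) = 7074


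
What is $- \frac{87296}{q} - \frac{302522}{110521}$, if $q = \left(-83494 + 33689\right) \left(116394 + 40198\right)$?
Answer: $- \frac{147461185048694}{53872525889735} \approx -2.7372$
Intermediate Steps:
$q = -7799064560$ ($q = \left(-49805\right) 156592 = -7799064560$)
$- \frac{87296}{q} - \frac{302522}{110521} = - \frac{87296}{-7799064560} - \frac{302522}{110521} = \left(-87296\right) \left(- \frac{1}{7799064560}\right) - \frac{302522}{110521} = \frac{5456}{487441535} - \frac{302522}{110521} = - \frac{147461185048694}{53872525889735}$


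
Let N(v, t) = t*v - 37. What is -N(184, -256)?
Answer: 47141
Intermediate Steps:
N(v, t) = -37 + t*v
-N(184, -256) = -(-37 - 256*184) = -(-37 - 47104) = -1*(-47141) = 47141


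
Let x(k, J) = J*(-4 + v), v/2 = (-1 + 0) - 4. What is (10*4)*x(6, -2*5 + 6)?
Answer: 2240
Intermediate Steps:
v = -10 (v = 2*((-1 + 0) - 4) = 2*(-1 - 4) = 2*(-5) = -10)
x(k, J) = -14*J (x(k, J) = J*(-4 - 10) = J*(-14) = -14*J)
(10*4)*x(6, -2*5 + 6) = (10*4)*(-14*(-2*5 + 6)) = 40*(-14*(-10 + 6)) = 40*(-14*(-4)) = 40*56 = 2240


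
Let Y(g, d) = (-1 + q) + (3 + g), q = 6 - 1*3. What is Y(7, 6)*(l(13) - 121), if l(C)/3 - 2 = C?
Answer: -912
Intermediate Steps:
l(C) = 6 + 3*C
q = 3 (q = 6 - 3 = 3)
Y(g, d) = 5 + g (Y(g, d) = (-1 + 3) + (3 + g) = 2 + (3 + g) = 5 + g)
Y(7, 6)*(l(13) - 121) = (5 + 7)*((6 + 3*13) - 121) = 12*((6 + 39) - 121) = 12*(45 - 121) = 12*(-76) = -912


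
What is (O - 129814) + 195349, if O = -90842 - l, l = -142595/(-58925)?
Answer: -298271514/11785 ≈ -25309.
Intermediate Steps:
l = 28519/11785 (l = -142595*(-1/58925) = 28519/11785 ≈ 2.4199)
O = -1070601489/11785 (O = -90842 - 1*28519/11785 = -90842 - 28519/11785 = -1070601489/11785 ≈ -90844.)
(O - 129814) + 195349 = (-1070601489/11785 - 129814) + 195349 = -2600459479/11785 + 195349 = -298271514/11785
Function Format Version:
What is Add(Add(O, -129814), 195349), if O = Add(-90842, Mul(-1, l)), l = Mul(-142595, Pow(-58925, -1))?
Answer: Rational(-298271514, 11785) ≈ -25309.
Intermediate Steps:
l = Rational(28519, 11785) (l = Mul(-142595, Rational(-1, 58925)) = Rational(28519, 11785) ≈ 2.4199)
O = Rational(-1070601489, 11785) (O = Add(-90842, Mul(-1, Rational(28519, 11785))) = Add(-90842, Rational(-28519, 11785)) = Rational(-1070601489, 11785) ≈ -90844.)
Add(Add(O, -129814), 195349) = Add(Add(Rational(-1070601489, 11785), -129814), 195349) = Add(Rational(-2600459479, 11785), 195349) = Rational(-298271514, 11785)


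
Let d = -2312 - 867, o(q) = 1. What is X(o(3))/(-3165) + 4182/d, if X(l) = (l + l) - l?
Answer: -778777/591855 ≈ -1.3158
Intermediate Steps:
d = -3179
X(l) = l (X(l) = 2*l - l = l)
X(o(3))/(-3165) + 4182/d = 1/(-3165) + 4182/(-3179) = 1*(-1/3165) + 4182*(-1/3179) = -1/3165 - 246/187 = -778777/591855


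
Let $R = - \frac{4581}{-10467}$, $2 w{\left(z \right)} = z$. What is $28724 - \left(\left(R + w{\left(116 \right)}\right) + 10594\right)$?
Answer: $\frac{21017227}{1163} \approx 18072.0$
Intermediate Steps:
$w{\left(z \right)} = \frac{z}{2}$
$R = \frac{509}{1163}$ ($R = \left(-4581\right) \left(- \frac{1}{10467}\right) = \frac{509}{1163} \approx 0.43766$)
$28724 - \left(\left(R + w{\left(116 \right)}\right) + 10594\right) = 28724 - \left(\left(\frac{509}{1163} + \frac{1}{2} \cdot 116\right) + 10594\right) = 28724 - \left(\left(\frac{509}{1163} + 58\right) + 10594\right) = 28724 - \left(\frac{67963}{1163} + 10594\right) = 28724 - \frac{12388785}{1163} = \frac{21017227}{1163}$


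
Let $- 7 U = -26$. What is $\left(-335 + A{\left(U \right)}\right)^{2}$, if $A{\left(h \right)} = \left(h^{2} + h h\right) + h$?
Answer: $\frac{221444161}{2401} \approx 92230.0$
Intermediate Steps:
$U = \frac{26}{7}$ ($U = \left(- \frac{1}{7}\right) \left(-26\right) = \frac{26}{7} \approx 3.7143$)
$A{\left(h \right)} = h + 2 h^{2}$ ($A{\left(h \right)} = \left(h^{2} + h^{2}\right) + h = 2 h^{2} + h = h + 2 h^{2}$)
$\left(-335 + A{\left(U \right)}\right)^{2} = \left(-335 + \frac{26 \left(1 + 2 \cdot \frac{26}{7}\right)}{7}\right)^{2} = \left(-335 + \frac{26 \left(1 + \frac{52}{7}\right)}{7}\right)^{2} = \left(-335 + \frac{26}{7} \cdot \frac{59}{7}\right)^{2} = \left(-335 + \frac{1534}{49}\right)^{2} = \left(- \frac{14881}{49}\right)^{2} = \frac{221444161}{2401}$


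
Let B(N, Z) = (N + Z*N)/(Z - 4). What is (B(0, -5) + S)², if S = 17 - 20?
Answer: 9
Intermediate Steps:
S = -3
B(N, Z) = (N + N*Z)/(-4 + Z)
(B(0, -5) + S)² = (0*(1 - 5)/(-4 - 5) - 3)² = (0*(-4)/(-9) - 3)² = (0*(-⅑)*(-4) - 3)² = (0 - 3)² = (-3)² = 9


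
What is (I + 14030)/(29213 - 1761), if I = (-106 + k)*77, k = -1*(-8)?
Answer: 1621/6863 ≈ 0.23619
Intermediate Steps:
k = 8
I = -7546 (I = (-106 + 8)*77 = -98*77 = -7546)
(I + 14030)/(29213 - 1761) = (-7546 + 14030)/(29213 - 1761) = 6484/27452 = 6484*(1/27452) = 1621/6863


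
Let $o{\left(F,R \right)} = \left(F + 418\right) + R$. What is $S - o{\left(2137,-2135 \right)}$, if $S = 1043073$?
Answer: $1042653$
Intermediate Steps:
$o{\left(F,R \right)} = 418 + F + R$ ($o{\left(F,R \right)} = \left(418 + F\right) + R = 418 + F + R$)
$S - o{\left(2137,-2135 \right)} = 1043073 - \left(418 + 2137 - 2135\right) = 1043073 - 420 = 1042653$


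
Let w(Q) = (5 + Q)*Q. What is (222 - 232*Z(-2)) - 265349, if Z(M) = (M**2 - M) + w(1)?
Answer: -267911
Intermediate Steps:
w(Q) = Q*(5 + Q)
Z(M) = 6 + M**2 - M (Z(M) = (M**2 - M) + 1*(5 + 1) = (M**2 - M) + 1*6 = (M**2 - M) + 6 = 6 + M**2 - M)
(222 - 232*Z(-2)) - 265349 = (222 - 232*(6 + (-2)**2 - 1*(-2))) - 265349 = (222 - 232*(6 + 4 + 2)) - 265349 = (222 - 232*12) - 265349 = (222 - 2784) - 265349 = -2562 - 265349 = -267911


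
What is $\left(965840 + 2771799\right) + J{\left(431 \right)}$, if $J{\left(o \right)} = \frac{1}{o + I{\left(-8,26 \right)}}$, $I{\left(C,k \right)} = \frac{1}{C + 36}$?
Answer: $\frac{45109565119}{12069} \approx 3.7376 \cdot 10^{6}$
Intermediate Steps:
$I{\left(C,k \right)} = \frac{1}{36 + C}$
$J{\left(o \right)} = \frac{1}{\frac{1}{28} + o}$ ($J{\left(o \right)} = \frac{1}{o + \frac{1}{36 - 8}} = \frac{1}{o + \frac{1}{28}} = \frac{1}{\frac{1}{28} + o}$)
$\left(965840 + 2771799\right) + J{\left(431 \right)} = \left(965840 + 2771799\right) + \frac{28}{1 + 28 \cdot 431} = 3737639 + \frac{28}{1 + 12068} = 3737639 + \frac{28}{12069} = \frac{45109565119}{12069}$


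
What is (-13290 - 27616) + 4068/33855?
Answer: -461622854/11285 ≈ -40906.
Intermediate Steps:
(-13290 - 27616) + 4068/33855 = -40906 + 4068*(1/33855) = -40906 + 1356/11285 = -461622854/11285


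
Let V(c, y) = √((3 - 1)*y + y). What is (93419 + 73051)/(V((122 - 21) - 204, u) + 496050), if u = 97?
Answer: 27525814500/82021867403 - 55490*√291/82021867403 ≈ 0.33558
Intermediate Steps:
V(c, y) = √3*√y (V(c, y) = √(2*y + y) = √(3*y) = √3*√y)
(93419 + 73051)/(V((122 - 21) - 204, u) + 496050) = (93419 + 73051)/(√3*√97 + 496050) = 166470/(√291 + 496050) = 166470/(496050 + √291)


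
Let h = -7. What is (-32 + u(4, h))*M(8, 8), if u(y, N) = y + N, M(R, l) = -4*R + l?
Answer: 840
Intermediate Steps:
M(R, l) = l - 4*R
u(y, N) = N + y
(-32 + u(4, h))*M(8, 8) = (-32 + (-7 + 4))*(8 - 4*8) = (-32 - 3)*(8 - 32) = -35*(-24) = 840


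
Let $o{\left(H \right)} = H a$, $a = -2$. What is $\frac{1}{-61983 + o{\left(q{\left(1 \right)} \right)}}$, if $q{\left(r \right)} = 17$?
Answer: $- \frac{1}{62017} \approx -1.6125 \cdot 10^{-5}$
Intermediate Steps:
$o{\left(H \right)} = - 2 H$ ($o{\left(H \right)} = H \left(-2\right) = - 2 H$)
$\frac{1}{-61983 + o{\left(q{\left(1 \right)} \right)}} = \frac{1}{-61983 - 34} = \frac{1}{-62017} = - \frac{1}{62017}$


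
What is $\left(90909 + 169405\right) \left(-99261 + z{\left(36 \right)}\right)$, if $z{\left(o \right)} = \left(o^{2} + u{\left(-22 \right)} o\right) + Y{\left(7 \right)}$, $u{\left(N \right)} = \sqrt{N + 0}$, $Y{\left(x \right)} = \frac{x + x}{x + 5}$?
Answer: $- \frac{76504071931}{3} + 9371304 i \sqrt{22} \approx -2.5501 \cdot 10^{10} + 4.3955 \cdot 10^{7} i$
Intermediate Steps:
$Y{\left(x \right)} = \frac{2 x}{5 + x}$
$u{\left(N \right)} = \sqrt{N}$
$z{\left(o \right)} = \frac{7}{6} + o^{2} + i o \sqrt{22}$ ($z{\left(o \right)} = \left(o^{2} + \sqrt{-22} o\right) + 2 \cdot 7 \frac{1}{5 + 7} = \left(o^{2} + i \sqrt{22} o\right) + 2 \cdot 7 \cdot \frac{1}{12} = \left(o^{2} + i o \sqrt{22}\right) + 2 \cdot 7 \cdot \frac{1}{12} = \left(o^{2} + i o \sqrt{22}\right) + \frac{7}{6} = \frac{7}{6} + o^{2} + i o \sqrt{22}$)
$\left(90909 + 169405\right) \left(-99261 + z{\left(36 \right)}\right) = \left(90909 + 169405\right) \left(-99261 + \left(\frac{7}{6} + 36^{2} + i 36 \sqrt{22}\right)\right) = 260314 \left(-99261 + \left(\frac{7}{6} + 1296 + 36 i \sqrt{22}\right)\right) = 260314 \left(-99261 + \left(\frac{7783}{6} + 36 i \sqrt{22}\right)\right) = 260314 \left(- \frac{587783}{6} + 36 i \sqrt{22}\right) = - \frac{76504071931}{3} + 9371304 i \sqrt{22}$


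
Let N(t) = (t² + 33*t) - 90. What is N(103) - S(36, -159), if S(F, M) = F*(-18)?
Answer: 14566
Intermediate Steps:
N(t) = -90 + t² + 33*t
S(F, M) = -18*F
N(103) - S(36, -159) = (-90 + 103² + 33*103) - (-18)*36 = (-90 + 10609 + 3399) - 1*(-648) = 13918 + 648 = 14566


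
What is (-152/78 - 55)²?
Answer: 4932841/1521 ≈ 3243.2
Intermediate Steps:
(-152/78 - 55)² = (-152*1/78 - 55)² = (-76/39 - 55)² = (-2221/39)² = 4932841/1521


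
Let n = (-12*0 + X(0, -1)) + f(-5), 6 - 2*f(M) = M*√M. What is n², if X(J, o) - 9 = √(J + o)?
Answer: (24 + 2*I + 5*I*√5)²/4 ≈ 100.57 + 158.16*I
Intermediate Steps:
f(M) = 3 - M^(3/2)/2 (f(M) = 3 - M*√M/2 = 3 - M^(3/2)/2)
X(J, o) = 9 + √(J + o)
n = 12 + I + 5*I*√5/2 (n = (-12*0 + (9 + √(0 - 1))) + (3 - (-5)*I*√5/2) = (0 + (9 + √(-1))) + (3 - (-5)*I*√5/2) = (0 + (9 + I)) + (3 + 5*I*√5/2) = (9 + I) + (3 + 5*I*√5/2) = 12 + I + 5*I*√5/2 ≈ 12.0 + 6.5902*I)
n² = (12 + I + 5*I*√5/2)²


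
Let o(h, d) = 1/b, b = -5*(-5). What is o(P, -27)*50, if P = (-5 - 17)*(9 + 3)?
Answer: 2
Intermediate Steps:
P = -264 (P = -22*12 = -264)
b = 25
o(h, d) = 1/25
o(P, -27)*50 = (1/25)*50 = 2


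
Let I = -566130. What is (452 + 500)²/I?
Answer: -453152/283065 ≈ -1.6009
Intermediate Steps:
(452 + 500)²/I = (452 + 500)²/(-566130) = 952²*(-1/566130) = 906304*(-1/566130) = -453152/283065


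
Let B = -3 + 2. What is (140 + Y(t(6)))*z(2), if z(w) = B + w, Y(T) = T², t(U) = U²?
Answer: 1436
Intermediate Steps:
B = -1
z(w) = -1 + w
(140 + Y(t(6)))*z(2) = (140 + (6²)²)*(-1 + 2) = (140 + 36²)*1 = (140 + 1296)*1 = 1436*1 = 1436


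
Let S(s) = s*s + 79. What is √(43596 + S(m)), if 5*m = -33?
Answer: 2*√273241/5 ≈ 209.09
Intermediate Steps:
m = -33/5 (m = (⅕)*(-33) = -33/5 ≈ -6.6000)
S(s) = 79 + s² (S(s) = s² + 79 = 79 + s²)
√(43596 + S(m)) = √(43596 + (79 + (-33/5)²)) = √(43596 + (79 + 1089/25)) = √(43596 + 3064/25) = √(1092964/25) = 2*√273241/5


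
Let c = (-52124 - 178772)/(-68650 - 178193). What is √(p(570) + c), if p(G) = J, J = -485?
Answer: I*√3277196251493/82281 ≈ 22.001*I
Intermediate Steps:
p(G) = -485
c = 230896/246843 (c = -230896/(-246843) = -230896*(-1/246843) = 230896/246843 ≈ 0.93540)
√(p(570) + c) = √(-485 + 230896/246843) = √(-119487959/246843) = I*√3277196251493/82281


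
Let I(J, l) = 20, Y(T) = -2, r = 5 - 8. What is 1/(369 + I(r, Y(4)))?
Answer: 1/389 ≈ 0.0025707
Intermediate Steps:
r = -3
1/(369 + I(r, Y(4))) = 1/(369 + 20) = 1/389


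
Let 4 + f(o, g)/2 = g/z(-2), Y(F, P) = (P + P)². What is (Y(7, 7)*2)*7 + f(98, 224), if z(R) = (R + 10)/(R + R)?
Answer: 2512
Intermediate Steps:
z(R) = (10 + R)/(2*R) (z(R) = (10 + R)/((2*R)) = (10 + R)*(1/(2*R)) = (10 + R)/(2*R))
Y(F, P) = 4*P² (Y(F, P) = (2*P)² = 4*P²)
f(o, g) = -8 - g (f(o, g) = -8 + 2*(g/(((½)*(10 - 2)/(-2)))) = -8 + 2*(g/(((½)*(-½)*8))) = -8 + 2*(g/(-2)) = -8 + 2*(g*(-½)) = -8 + 2*(-g/2) = -8 - g)
(Y(7, 7)*2)*7 + f(98, 224) = ((4*7²)*2)*7 + (-8 - 1*224) = ((4*49)*2)*7 + (-8 - 224) = (196*2)*7 - 232 = 392*7 - 232 = 2744 - 232 = 2512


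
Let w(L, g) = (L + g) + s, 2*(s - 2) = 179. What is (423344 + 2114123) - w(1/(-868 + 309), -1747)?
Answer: 2838738957/1118 ≈ 2.5391e+6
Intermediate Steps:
s = 183/2 (s = 2 + (1/2)*179 = 2 + 179/2 = 183/2 ≈ 91.500)
w(L, g) = 183/2 + L + g (w(L, g) = (L + g) + 183/2 = 183/2 + L + g)
(423344 + 2114123) - w(1/(-868 + 309), -1747) = (423344 + 2114123) - (183/2 + 1/(-868 + 309) - 1747) = 2537467 - (183/2 + 1/(-559) - 1747) = 2537467 - (183/2 - 1/559 - 1747) = 2537467 - 1*(-1850851/1118) = 2537467 + 1850851/1118 = 2838738957/1118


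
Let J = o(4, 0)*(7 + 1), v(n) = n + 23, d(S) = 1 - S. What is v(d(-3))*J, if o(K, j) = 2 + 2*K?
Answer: 2160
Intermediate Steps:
v(n) = 23 + n
J = 80 (J = (2 + 2*4)*(7 + 1) = (2 + 8)*8 = 10*8 = 80)
v(d(-3))*J = (23 + (1 - 1*(-3)))*80 = (23 + (1 + 3))*80 = (23 + 4)*80 = 27*80 = 2160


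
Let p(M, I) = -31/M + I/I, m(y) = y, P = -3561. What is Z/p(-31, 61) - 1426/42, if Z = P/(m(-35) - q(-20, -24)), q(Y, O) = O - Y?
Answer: 30575/1302 ≈ 23.483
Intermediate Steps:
p(M, I) = 1 - 31/M (p(M, I) = -31/M + 1 = 1 - 31/M)
Z = 3561/31 (Z = -3561/(-35 - (-24 - 1*(-20))) = -3561/(-35 - (-24 + 20)) = -3561/(-35 - 1*(-4)) = -3561/(-35 + 4) = -3561/(-31) = -3561*(-1/31) = 3561/31 ≈ 114.87)
Z/p(-31, 61) - 1426/42 = 3561/(31*(((-31 - 31)/(-31)))) - 1426/42 = 3561/(31*((-1/31*(-62)))) - 1426*1/42 = (3561/31)/2 - 713/21 = (3561/31)*(½) - 713/21 = 3561/62 - 713/21 = 30575/1302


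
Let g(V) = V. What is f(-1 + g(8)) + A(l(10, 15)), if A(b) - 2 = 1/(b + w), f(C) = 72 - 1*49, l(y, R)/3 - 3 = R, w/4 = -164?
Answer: 15049/602 ≈ 24.998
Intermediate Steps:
w = -656 (w = 4*(-164) = -656)
l(y, R) = 9 + 3*R
f(C) = 23 (f(C) = 72 - 49 = 23)
A(b) = 2 + 1/(-656 + b) (A(b) = 2 + 1/(b - 656) = 2 + 1/(-656 + b))
f(-1 + g(8)) + A(l(10, 15)) = 23 + (-1311 + 2*(9 + 3*15))/(-656 + (9 + 3*15)) = 23 + (-1311 + 2*(9 + 45))/(-656 + (9 + 45)) = 23 + (-1311 + 2*54)/(-656 + 54) = 23 + (-1311 + 108)/(-602) = 23 - 1/602*(-1203) = 23 + 1203/602 = 15049/602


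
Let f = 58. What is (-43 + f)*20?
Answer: 300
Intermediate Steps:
(-43 + f)*20 = (-43 + 58)*20 = 15*20 = 300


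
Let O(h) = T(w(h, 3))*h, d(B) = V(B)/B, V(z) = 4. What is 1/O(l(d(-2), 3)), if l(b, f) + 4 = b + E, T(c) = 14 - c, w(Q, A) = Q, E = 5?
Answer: -1/15 ≈ -0.066667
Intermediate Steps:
d(B) = 4/B
l(b, f) = 1 + b (l(b, f) = -4 + (b + 5) = -4 + (5 + b) = 1 + b)
O(h) = h*(14 - h) (O(h) = (14 - h)*h = h*(14 - h))
1/O(l(d(-2), 3)) = 1/((1 + 4/(-2))*(14 - (1 + 4/(-2)))) = 1/((1 + 4*(-½))*(14 - (1 + 4*(-½)))) = 1/((1 - 2)*(14 - (1 - 2))) = 1/(-(14 - 1*(-1))) = 1/(-(14 + 1)) = 1/(-1*15) = 1/(-15) = -1/15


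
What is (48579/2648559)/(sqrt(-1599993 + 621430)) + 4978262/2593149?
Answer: 4978262/2593149 - 16193*I*sqrt(978563)/863927280239 ≈ 1.9198 - 1.8541e-5*I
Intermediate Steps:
(48579/2648559)/(sqrt(-1599993 + 621430)) + 4978262/2593149 = (48579*(1/2648559))/(sqrt(-978563)) + 4978262*(1/2593149) = 16193/(882853*((I*sqrt(978563)))) + 4978262/2593149 = 16193*(-I*sqrt(978563)/978563)/882853 + 4978262/2593149 = -16193*I*sqrt(978563)/863927280239 + 4978262/2593149 = 4978262/2593149 - 16193*I*sqrt(978563)/863927280239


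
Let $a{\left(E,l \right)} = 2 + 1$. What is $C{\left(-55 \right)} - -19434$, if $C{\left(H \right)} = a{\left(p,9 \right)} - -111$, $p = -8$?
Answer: $19548$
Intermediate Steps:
$a{\left(E,l \right)} = 3$
$C{\left(H \right)} = 114$ ($C{\left(H \right)} = 3 - -111 = 3 + 111 = 114$)
$C{\left(-55 \right)} - -19434 = 114 - -19434 = 114 + 19434 = 19548$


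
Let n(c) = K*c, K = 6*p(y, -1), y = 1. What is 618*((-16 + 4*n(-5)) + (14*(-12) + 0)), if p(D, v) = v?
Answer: -39552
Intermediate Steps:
K = -6 (K = 6*(-1) = -6)
n(c) = -6*c
618*((-16 + 4*n(-5)) + (14*(-12) + 0)) = 618*((-16 + 4*(-6*(-5))) + (14*(-12) + 0)) = 618*((-16 + 4*30) + (-168 + 0)) = 618*((-16 + 120) - 168) = 618*(104 - 168) = 618*(-64) = -39552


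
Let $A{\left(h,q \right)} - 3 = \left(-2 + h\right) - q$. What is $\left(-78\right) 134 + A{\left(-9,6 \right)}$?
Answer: $-10466$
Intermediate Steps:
$A{\left(h,q \right)} = 1 + h - q$ ($A{\left(h,q \right)} = 3 - \left(2 + q - h\right) = 1 + h - q$)
$\left(-78\right) 134 + A{\left(-9,6 \right)} = \left(-78\right) 134 - 14 = -10452 - 14 = -10466$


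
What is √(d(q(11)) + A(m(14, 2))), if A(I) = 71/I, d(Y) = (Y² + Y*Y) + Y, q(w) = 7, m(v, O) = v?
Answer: √21574/14 ≈ 10.491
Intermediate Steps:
d(Y) = Y + 2*Y² (d(Y) = (Y² + Y²) + Y = 2*Y² + Y = Y + 2*Y²)
√(d(q(11)) + A(m(14, 2))) = √(7*(1 + 2*7) + 71/14) = √(7*(1 + 14) + 71*(1/14)) = √(7*15 + 71/14) = √(105 + 71/14) = √(1541/14) = √21574/14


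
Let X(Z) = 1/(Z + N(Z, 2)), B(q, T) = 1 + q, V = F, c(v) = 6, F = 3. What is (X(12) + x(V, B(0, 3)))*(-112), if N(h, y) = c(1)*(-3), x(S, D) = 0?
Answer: 56/3 ≈ 18.667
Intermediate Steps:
V = 3
N(h, y) = -18 (N(h, y) = 6*(-3) = -18)
X(Z) = 1/(-18 + Z) (X(Z) = 1/(Z - 18) = 1/(-18 + Z))
(X(12) + x(V, B(0, 3)))*(-112) = (1/(-18 + 12) + 0)*(-112) = (1/(-6) + 0)*(-112) = (-1/6 + 0)*(-112) = -1/6*(-112) = 56/3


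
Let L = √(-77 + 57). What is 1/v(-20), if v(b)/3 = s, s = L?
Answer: -I*√5/30 ≈ -0.074536*I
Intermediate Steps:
L = 2*I*√5 (L = √(-20) = 2*I*√5 ≈ 4.4721*I)
s = 2*I*√5 ≈ 4.4721*I
v(b) = 6*I*√5 (v(b) = 3*(2*I*√5) = 6*I*√5)
1/v(-20) = 1/(6*I*√5) = -I*√5/30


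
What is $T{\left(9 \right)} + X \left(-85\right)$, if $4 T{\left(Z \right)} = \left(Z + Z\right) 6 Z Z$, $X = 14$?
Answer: $997$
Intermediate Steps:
$T{\left(Z \right)} = 3 Z^{3}$ ($T{\left(Z \right)} = \frac{\left(Z + Z\right) 6 Z Z}{4} = \frac{2 Z 6 Z^{2}}{4} = \frac{12 Z^{3}}{4} = 3 Z^{3}$)
$T{\left(9 \right)} + X \left(-85\right) = 3 \cdot 9^{3} + 14 \left(-85\right) = 3 \cdot 729 - 1190 = 2187 - 1190 = 997$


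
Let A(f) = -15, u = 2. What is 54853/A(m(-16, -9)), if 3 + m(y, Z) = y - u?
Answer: -54853/15 ≈ -3656.9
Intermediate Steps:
m(y, Z) = -5 + y (m(y, Z) = -3 + (y - 1*2) = -3 + (y - 2) = -3 + (-2 + y) = -5 + y)
54853/A(m(-16, -9)) = 54853/(-15) = 54853*(-1/15) = -54853/15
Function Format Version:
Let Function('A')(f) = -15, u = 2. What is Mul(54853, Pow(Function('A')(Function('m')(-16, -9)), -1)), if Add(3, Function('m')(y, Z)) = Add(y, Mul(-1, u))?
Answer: Rational(-54853, 15) ≈ -3656.9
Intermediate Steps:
Function('m')(y, Z) = Add(-5, y) (Function('m')(y, Z) = Add(-3, Add(y, Mul(-1, 2))) = Add(-3, Add(y, -2)) = Add(-3, Add(-2, y)) = Add(-5, y))
Mul(54853, Pow(Function('A')(Function('m')(-16, -9)), -1)) = Mul(54853, Pow(-15, -1)) = Mul(54853, Rational(-1, 15)) = Rational(-54853, 15)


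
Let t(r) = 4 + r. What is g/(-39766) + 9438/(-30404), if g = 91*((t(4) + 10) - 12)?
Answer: -8907093/27478306 ≈ -0.32415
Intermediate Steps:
g = 546 (g = 91*(((4 + 4) + 10) - 12) = 91*((8 + 10) - 12) = 91*(18 - 12) = 91*6 = 546)
g/(-39766) + 9438/(-30404) = 546/(-39766) + 9438/(-30404) = 546*(-1/39766) + 9438*(-1/30404) = -273/19883 - 429/1382 = -8907093/27478306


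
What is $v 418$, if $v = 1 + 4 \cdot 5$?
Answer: $8778$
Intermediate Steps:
$v = 21$ ($v = 1 + 20 = 21$)
$v 418 = 21 \cdot 418 = 8778$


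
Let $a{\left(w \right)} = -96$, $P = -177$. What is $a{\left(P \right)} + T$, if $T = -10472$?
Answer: $-10568$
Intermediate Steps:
$a{\left(P \right)} + T = -96 - 10472 = -10568$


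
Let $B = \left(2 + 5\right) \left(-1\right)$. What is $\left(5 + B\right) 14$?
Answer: $-28$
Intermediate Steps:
$B = -7$ ($B = 7 \left(-1\right) = -7$)
$\left(5 + B\right) 14 = \left(5 - 7\right) 14 = \left(-2\right) 14 = -28$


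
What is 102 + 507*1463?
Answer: 741843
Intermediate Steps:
102 + 507*1463 = 102 + 741741 = 741843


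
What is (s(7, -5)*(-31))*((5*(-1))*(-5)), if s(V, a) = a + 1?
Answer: 3100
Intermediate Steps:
s(V, a) = 1 + a
(s(7, -5)*(-31))*((5*(-1))*(-5)) = ((1 - 5)*(-31))*((5*(-1))*(-5)) = (-4*(-31))*(-5*(-5)) = 124*25 = 3100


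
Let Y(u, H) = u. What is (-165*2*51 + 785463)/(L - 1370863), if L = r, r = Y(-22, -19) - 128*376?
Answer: -768633/1419013 ≈ -0.54167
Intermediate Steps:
r = -48150 (r = -22 - 128*376 = -22 - 48128 = -48150)
L = -48150
(-165*2*51 + 785463)/(L - 1370863) = (-165*2*51 + 785463)/(-48150 - 1370863) = (-330*51 + 785463)/(-1419013) = (-16830 + 785463)*(-1/1419013) = 768633*(-1/1419013) = -768633/1419013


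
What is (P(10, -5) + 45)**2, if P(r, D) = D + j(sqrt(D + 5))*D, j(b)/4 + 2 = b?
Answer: 6400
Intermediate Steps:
j(b) = -8 + 4*b
P(r, D) = D + D*(-8 + 4*sqrt(5 + D)) (P(r, D) = D + (-8 + 4*sqrt(D + 5))*D = D + (-8 + 4*sqrt(5 + D))*D = D + D*(-8 + 4*sqrt(5 + D)))
(P(10, -5) + 45)**2 = (-5*(-7 + 4*sqrt(5 - 5)) + 45)**2 = (-5*(-7 + 4*sqrt(0)) + 45)**2 = (-5*(-7 + 4*0) + 45)**2 = (-5*(-7 + 0) + 45)**2 = (-5*(-7) + 45)**2 = (35 + 45)**2 = 80**2 = 6400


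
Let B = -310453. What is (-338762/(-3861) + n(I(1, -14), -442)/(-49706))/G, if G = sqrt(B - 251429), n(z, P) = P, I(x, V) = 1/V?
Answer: -8420105267*I*sqrt(561882)/53916754368906 ≈ -0.11706*I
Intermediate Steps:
G = I*sqrt(561882) (G = sqrt(-310453 - 251429) = sqrt(-561882) = I*sqrt(561882) ≈ 749.59*I)
(-338762/(-3861) + n(I(1, -14), -442)/(-49706))/G = (-338762/(-3861) - 442/(-49706))/((I*sqrt(561882))) = (-338762*(-1/3861) - 442*(-1/49706))*(-I*sqrt(561882)/561882) = (338762/3861 + 221/24853)*(-I*sqrt(561882)/561882) = 8420105267*(-I*sqrt(561882)/561882)/95957433 = -8420105267*I*sqrt(561882)/53916754368906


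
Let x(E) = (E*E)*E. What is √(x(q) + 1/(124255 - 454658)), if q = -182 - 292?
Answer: I*√11625803788433575819/330403 ≈ 10320.0*I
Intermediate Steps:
q = -474
x(E) = E³ (x(E) = E²*E = E³)
√(x(q) + 1/(124255 - 454658)) = √((-474)³ + 1/(124255 - 454658)) = √(-106496424 + 1/(-330403)) = √(-106496424 - 1/330403) = √(-35186737978873/330403) = I*√11625803788433575819/330403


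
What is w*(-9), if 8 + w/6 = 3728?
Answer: -200880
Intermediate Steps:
w = 22320 (w = -48 + 6*3728 = -48 + 22368 = 22320)
w*(-9) = 22320*(-9) = -200880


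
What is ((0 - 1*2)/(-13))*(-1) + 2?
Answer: 24/13 ≈ 1.8462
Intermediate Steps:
((0 - 1*2)/(-13))*(-1) + 2 = ((0 - 2)*(-1/13))*(-1) + 2 = -2*(-1/13)*(-1) + 2 = (2/13)*(-1) + 2 = -2/13 + 2 = 24/13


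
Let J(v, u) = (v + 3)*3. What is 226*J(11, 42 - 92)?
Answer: 9492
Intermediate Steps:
J(v, u) = 9 + 3*v (J(v, u) = (3 + v)*3 = 9 + 3*v)
226*J(11, 42 - 92) = 226*(9 + 3*11) = 226*(9 + 33) = 226*42 = 9492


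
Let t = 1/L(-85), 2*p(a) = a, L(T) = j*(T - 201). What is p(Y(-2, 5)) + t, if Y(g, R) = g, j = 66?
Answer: -18877/18876 ≈ -1.0001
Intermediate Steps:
L(T) = -13266 + 66*T (L(T) = 66*(T - 201) = 66*(-201 + T) = -13266 + 66*T)
p(a) = a/2
t = -1/18876 (t = 1/(-13266 + 66*(-85)) = 1/(-13266 - 5610) = 1/(-18876) = -1/18876 ≈ -5.2977e-5)
p(Y(-2, 5)) + t = (1/2)*(-2) - 1/18876 = -1 - 1/18876 = -18877/18876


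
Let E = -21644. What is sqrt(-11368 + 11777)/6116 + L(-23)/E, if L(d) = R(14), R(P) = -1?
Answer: 1/21644 + sqrt(409)/6116 ≈ 0.0033529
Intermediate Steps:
L(d) = -1
sqrt(-11368 + 11777)/6116 + L(-23)/E = sqrt(-11368 + 11777)/6116 - 1/(-21644) = sqrt(409)*(1/6116) - 1*(-1/21644) = sqrt(409)/6116 + 1/21644 = 1/21644 + sqrt(409)/6116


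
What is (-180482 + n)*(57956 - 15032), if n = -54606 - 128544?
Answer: -15608539968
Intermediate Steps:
n = -183150
(-180482 + n)*(57956 - 15032) = (-180482 - 183150)*(57956 - 15032) = -363632*42924 = -15608539968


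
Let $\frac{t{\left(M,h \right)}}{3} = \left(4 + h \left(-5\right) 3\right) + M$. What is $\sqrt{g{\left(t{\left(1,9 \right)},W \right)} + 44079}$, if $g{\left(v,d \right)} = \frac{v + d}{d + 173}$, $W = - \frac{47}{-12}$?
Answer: $\frac{2 \sqrt{49664975833}}{2123} \approx 209.94$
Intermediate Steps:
$W = \frac{47}{12}$ ($W = \left(-47\right) \left(- \frac{1}{12}\right) = \frac{47}{12} \approx 3.9167$)
$t{\left(M,h \right)} = 12 - 45 h + 3 M$ ($t{\left(M,h \right)} = 3 \left(\left(4 + h \left(-5\right) 3\right) + M\right) = 3 \left(\left(4 + - 5 h 3\right) + M\right) = 3 \left(\left(4 - 15 h\right) + M\right) = 3 \left(4 + M - 15 h\right) = 12 - 45 h + 3 M$)
$g{\left(v,d \right)} = \frac{d + v}{173 + d}$
$\sqrt{g{\left(t{\left(1,9 \right)},W \right)} + 44079} = \sqrt{\frac{\frac{47}{12} + \left(12 - 405 + 3 \cdot 1\right)}{173 + \frac{47}{12}} + 44079} = \sqrt{\frac{\frac{47}{12} + \left(12 - 405 + 3\right)}{\frac{2123}{12}} + 44079} = \sqrt{\frac{12 \left(\frac{47}{12} - 390\right)}{2123} + 44079} = \sqrt{\frac{12}{2123} \left(- \frac{4633}{12}\right) + 44079} = \sqrt{- \frac{4633}{2123} + 44079} = \sqrt{\frac{93575084}{2123}} = \frac{2 \sqrt{49664975833}}{2123}$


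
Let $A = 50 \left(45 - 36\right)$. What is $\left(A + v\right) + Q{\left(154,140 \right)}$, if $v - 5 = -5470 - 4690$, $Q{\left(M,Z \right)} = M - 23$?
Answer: $-9574$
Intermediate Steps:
$Q{\left(M,Z \right)} = -23 + M$ ($Q{\left(M,Z \right)} = M - 23 = -23 + M$)
$A = 450$ ($A = 50 \cdot 9 = 450$)
$v = -10155$ ($v = 5 - 10160 = -10155$)
$\left(A + v\right) + Q{\left(154,140 \right)} = \left(450 - 10155\right) + \left(-23 + 154\right) = -9705 + 131 = -9574$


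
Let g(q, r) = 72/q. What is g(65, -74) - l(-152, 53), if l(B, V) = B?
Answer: 9952/65 ≈ 153.11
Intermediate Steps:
g(65, -74) - l(-152, 53) = 72/65 - 1*(-152) = 72*(1/65) + 152 = 72/65 + 152 = 9952/65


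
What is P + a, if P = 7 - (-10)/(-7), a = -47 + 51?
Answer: 67/7 ≈ 9.5714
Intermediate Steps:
a = 4
P = 39/7 (P = 7 - (-10)*(-1)/7 = 7 - 5*2/7 = 7 - 10/7 = 39/7 ≈ 5.5714)
P + a = 39/7 + 4 = 67/7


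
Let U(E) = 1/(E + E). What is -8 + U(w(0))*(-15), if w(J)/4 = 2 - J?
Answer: -143/16 ≈ -8.9375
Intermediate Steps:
w(J) = 8 - 4*J (w(J) = 4*(2 - J) = 8 - 4*J)
U(E) = 1/(2*E)
-8 + U(w(0))*(-15) = -8 + (1/(2*(8 - 4*0)))*(-15) = -8 + (1/(2*(8 + 0)))*(-15) = -8 + ((1/2)/8)*(-15) = -8 + ((1/2)*(1/8))*(-15) = -8 + (1/16)*(-15) = -8 - 15/16 = -143/16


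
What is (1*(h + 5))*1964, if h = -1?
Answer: 7856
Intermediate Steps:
(1*(h + 5))*1964 = (1*(-1 + 5))*1964 = (1*4)*1964 = 4*1964 = 7856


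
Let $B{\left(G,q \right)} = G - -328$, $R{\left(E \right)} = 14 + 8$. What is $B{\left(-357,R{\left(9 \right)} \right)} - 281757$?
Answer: $-281786$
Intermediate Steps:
$R{\left(E \right)} = 22$
$B{\left(G,q \right)} = 328 + G$ ($B{\left(G,q \right)} = G + 328 = 328 + G$)
$B{\left(-357,R{\left(9 \right)} \right)} - 281757 = \left(328 - 357\right) - 281757 = -29 - 281757 = -281786$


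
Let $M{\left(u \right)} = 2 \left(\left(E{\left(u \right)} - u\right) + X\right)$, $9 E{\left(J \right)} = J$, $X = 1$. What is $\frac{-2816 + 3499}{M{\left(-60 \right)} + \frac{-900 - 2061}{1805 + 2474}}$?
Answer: $\frac{8767671}{1386071} \approx 6.3256$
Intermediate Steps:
$E{\left(J \right)} = \frac{J}{9}$
$M{\left(u \right)} = 2 - \frac{16 u}{9}$ ($M{\left(u \right)} = 2 \left(\left(\frac{u}{9} - u\right) + 1\right) = 2 \left(- \frac{8 u}{9} + 1\right) = 2 \left(1 - \frac{8 u}{9}\right) = 2 - \frac{16 u}{9}$)
$\frac{-2816 + 3499}{M{\left(-60 \right)} + \frac{-900 - 2061}{1805 + 2474}} = \frac{-2816 + 3499}{\left(2 - - \frac{320}{3}\right) + \frac{-900 - 2061}{1805 + 2474}} = \frac{683}{\left(2 + \frac{320}{3}\right) - \frac{2961}{4279}} = \frac{683}{\frac{326}{3} - \frac{2961}{4279}} = \frac{683}{\frac{1386071}{12837}} = 683 \cdot \frac{12837}{1386071} = \frac{8767671}{1386071}$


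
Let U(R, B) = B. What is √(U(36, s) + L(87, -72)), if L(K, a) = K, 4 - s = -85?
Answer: 4*√11 ≈ 13.266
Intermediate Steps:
s = 89 (s = 4 - 1*(-85) = 4 + 85 = 89)
√(U(36, s) + L(87, -72)) = √(89 + 87) = √176 = 4*√11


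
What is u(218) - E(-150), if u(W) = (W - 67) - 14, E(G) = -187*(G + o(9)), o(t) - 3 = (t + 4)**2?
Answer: 4251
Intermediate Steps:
o(t) = 3 + (4 + t)**2 (o(t) = 3 + (t + 4)**2 = 3 + (4 + t)**2)
E(G) = -32164 - 187*G (E(G) = -187*(G + (3 + (4 + 9)**2)) = -187*(G + (3 + 13**2)) = -187*(G + (3 + 169)) = -187*(G + 172) = -187*(172 + G) = -32164 - 187*G)
u(W) = -81 + W (u(W) = (-67 + W) - 14 = -81 + W)
u(218) - E(-150) = (-81 + 218) - (-32164 - 187*(-150)) = 137 - (-32164 + 28050) = 137 - 1*(-4114) = 137 + 4114 = 4251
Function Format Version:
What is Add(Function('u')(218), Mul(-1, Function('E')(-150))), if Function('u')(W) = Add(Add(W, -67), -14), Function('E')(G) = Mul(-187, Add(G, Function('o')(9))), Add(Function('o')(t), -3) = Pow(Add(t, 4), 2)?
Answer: 4251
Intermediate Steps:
Function('o')(t) = Add(3, Pow(Add(4, t), 2)) (Function('o')(t) = Add(3, Pow(Add(t, 4), 2)) = Add(3, Pow(Add(4, t), 2)))
Function('E')(G) = Add(-32164, Mul(-187, G)) (Function('E')(G) = Mul(-187, Add(G, Add(3, Pow(Add(4, 9), 2)))) = Mul(-187, Add(G, Add(3, Pow(13, 2)))) = Mul(-187, Add(G, Add(3, 169))) = Mul(-187, Add(G, 172)) = Mul(-187, Add(172, G)) = Add(-32164, Mul(-187, G)))
Function('u')(W) = Add(-81, W) (Function('u')(W) = Add(Add(-67, W), -14) = Add(-81, W))
Add(Function('u')(218), Mul(-1, Function('E')(-150))) = Add(Add(-81, 218), Mul(-1, Add(-32164, Mul(-187, -150)))) = Add(137, Mul(-1, Add(-32164, 28050))) = Add(137, Mul(-1, -4114)) = Add(137, 4114) = 4251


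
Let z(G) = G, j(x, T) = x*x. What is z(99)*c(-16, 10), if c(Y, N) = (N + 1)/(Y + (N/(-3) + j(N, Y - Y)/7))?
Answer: -22869/106 ≈ -215.75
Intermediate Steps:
j(x, T) = x**2
c(Y, N) = (1 + N)/(Y - N/3 + N**2/7) (c(Y, N) = (N + 1)/(Y + (N/(-3) + N**2/7)) = (1 + N)/(Y + (N*(-1/3) + N**2*(1/7))) = (1 + N)/(Y + (-N/3 + N**2/7)) = (1 + N)/(Y - N/3 + N**2/7))
z(99)*c(-16, 10) = 99*(21*(1 + 10)/(-7*10 + 3*10**2 + 21*(-16))) = 99*(21*11/(-70 + 3*100 - 336)) = 99*(21*11/(-70 + 300 - 336)) = 99*(21*11/(-106)) = 99*(21*(-1/106)*11) = 99*(-231/106) = -22869/106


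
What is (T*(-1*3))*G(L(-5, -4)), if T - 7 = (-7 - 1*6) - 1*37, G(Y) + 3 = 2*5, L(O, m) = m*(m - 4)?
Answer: 903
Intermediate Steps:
L(O, m) = m*(-4 + m)
G(Y) = 7 (G(Y) = -3 + 2*5 = -3 + 10 = 7)
T = -43 (T = 7 + ((-7 - 1*6) - 1*37) = 7 + ((-7 - 6) - 37) = 7 + (-13 - 37) = 7 - 50 = -43)
(T*(-1*3))*G(L(-5, -4)) = -(-43)*3*7 = -43*(-3)*7 = 129*7 = 903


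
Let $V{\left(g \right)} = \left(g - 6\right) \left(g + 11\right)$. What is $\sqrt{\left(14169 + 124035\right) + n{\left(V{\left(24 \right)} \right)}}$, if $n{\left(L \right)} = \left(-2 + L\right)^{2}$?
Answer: $2 \sqrt{133147} \approx 729.79$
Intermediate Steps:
$V{\left(g \right)} = \left(-6 + g\right) \left(11 + g\right)$
$\sqrt{\left(14169 + 124035\right) + n{\left(V{\left(24 \right)} \right)}} = \sqrt{\left(14169 + 124035\right) + \left(-2 + \left(-66 + 24^{2} + 5 \cdot 24\right)\right)^{2}} = \sqrt{138204 + \left(-2 + \left(-66 + 576 + 120\right)\right)^{2}} = \sqrt{138204 + \left(-2 + 630\right)^{2}} = \sqrt{138204 + 628^{2}} = \sqrt{138204 + 394384} = \sqrt{532588} = 2 \sqrt{133147}$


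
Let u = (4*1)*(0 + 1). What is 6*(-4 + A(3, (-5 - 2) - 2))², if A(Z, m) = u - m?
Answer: 486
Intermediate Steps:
u = 4 (u = 4*1 = 4)
A(Z, m) = 4 - m
6*(-4 + A(3, (-5 - 2) - 2))² = 6*(-4 + (4 - ((-5 - 2) - 2)))² = 6*(-4 + (4 - (-7 - 2)))² = 6*(-4 + (4 - 1*(-9)))² = 6*(-4 + (4 + 9))² = 6*(-4 + 13)² = 6*9² = 6*81 = 486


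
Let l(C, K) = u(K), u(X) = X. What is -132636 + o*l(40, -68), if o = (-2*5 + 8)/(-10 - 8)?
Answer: -1193792/9 ≈ -1.3264e+5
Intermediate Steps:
o = ⅑ (o = (-10 + 8)/(-18) = -2*(-1/18) = ⅑ ≈ 0.11111)
l(C, K) = K
-132636 + o*l(40, -68) = -132636 + (⅑)*(-68) = -132636 - 68/9 = -1193792/9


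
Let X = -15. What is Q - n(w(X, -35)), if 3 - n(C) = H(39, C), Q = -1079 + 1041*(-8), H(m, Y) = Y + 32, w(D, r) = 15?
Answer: -9363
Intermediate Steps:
H(m, Y) = 32 + Y
Q = -9407 (Q = -1079 - 8328 = -9407)
n(C) = -29 - C (n(C) = 3 - (32 + C) = 3 + (-32 - C) = -29 - C)
Q - n(w(X, -35)) = -9407 - (-29 - 1*15) = -9407 - (-29 - 15) = -9407 - 1*(-44) = -9407 + 44 = -9363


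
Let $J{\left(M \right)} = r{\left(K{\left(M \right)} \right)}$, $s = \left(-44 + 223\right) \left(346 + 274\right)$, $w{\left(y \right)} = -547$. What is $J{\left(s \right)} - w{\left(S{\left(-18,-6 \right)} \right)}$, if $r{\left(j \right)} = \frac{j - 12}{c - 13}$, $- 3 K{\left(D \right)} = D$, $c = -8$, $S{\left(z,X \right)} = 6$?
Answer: $\frac{145477}{63} \approx 2309.2$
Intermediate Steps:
$s = 110980$ ($s = 179 \cdot 620 = 110980$)
$K{\left(D \right)} = - \frac{D}{3}$
$r{\left(j \right)} = \frac{4}{7} - \frac{j}{21}$ ($r{\left(j \right)} = \frac{j - 12}{-8 - 13} = \frac{-12 + j}{-21} = \left(-12 + j\right) \left(- \frac{1}{21}\right) = \frac{4}{7} - \frac{j}{21}$)
$J{\left(M \right)} = \frac{4}{7} + \frac{M}{63}$ ($J{\left(M \right)} = \frac{4}{7} - \frac{\left(- \frac{1}{3}\right) M}{21} = \frac{4}{7} + \frac{M}{63}$)
$J{\left(s \right)} - w{\left(S{\left(-18,-6 \right)} \right)} = \left(\frac{4}{7} + \frac{1}{63} \cdot 110980\right) - -547 = \left(\frac{4}{7} + \frac{110980}{63}\right) + 547 = \frac{111016}{63} + 547 = \frac{145477}{63}$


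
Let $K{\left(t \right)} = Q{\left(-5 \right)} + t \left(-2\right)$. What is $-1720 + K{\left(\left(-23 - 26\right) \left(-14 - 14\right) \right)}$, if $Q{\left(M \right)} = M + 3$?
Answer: $-4466$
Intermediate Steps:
$Q{\left(M \right)} = 3 + M$
$K{\left(t \right)} = -2 - 2 t$ ($K{\left(t \right)} = \left(3 - 5\right) + t \left(-2\right) = -2 - 2 t$)
$-1720 + K{\left(\left(-23 - 26\right) \left(-14 - 14\right) \right)} = -1720 - \left(2 + 2 \left(-23 - 26\right) \left(-14 - 14\right)\right) = -1720 - \left(2 + 2 \left(\left(-49\right) \left(-28\right)\right)\right) = -1720 - 2746 = -4466$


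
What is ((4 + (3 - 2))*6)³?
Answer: 27000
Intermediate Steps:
((4 + (3 - 2))*6)³ = ((4 + 1)*6)³ = (5*6)³ = 30³ = 27000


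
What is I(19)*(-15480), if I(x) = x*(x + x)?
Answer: -11176560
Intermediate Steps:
I(x) = 2*x² (I(x) = x*(2*x) = 2*x²)
I(19)*(-15480) = (2*19²)*(-15480) = (2*361)*(-15480) = 722*(-15480) = -11176560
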